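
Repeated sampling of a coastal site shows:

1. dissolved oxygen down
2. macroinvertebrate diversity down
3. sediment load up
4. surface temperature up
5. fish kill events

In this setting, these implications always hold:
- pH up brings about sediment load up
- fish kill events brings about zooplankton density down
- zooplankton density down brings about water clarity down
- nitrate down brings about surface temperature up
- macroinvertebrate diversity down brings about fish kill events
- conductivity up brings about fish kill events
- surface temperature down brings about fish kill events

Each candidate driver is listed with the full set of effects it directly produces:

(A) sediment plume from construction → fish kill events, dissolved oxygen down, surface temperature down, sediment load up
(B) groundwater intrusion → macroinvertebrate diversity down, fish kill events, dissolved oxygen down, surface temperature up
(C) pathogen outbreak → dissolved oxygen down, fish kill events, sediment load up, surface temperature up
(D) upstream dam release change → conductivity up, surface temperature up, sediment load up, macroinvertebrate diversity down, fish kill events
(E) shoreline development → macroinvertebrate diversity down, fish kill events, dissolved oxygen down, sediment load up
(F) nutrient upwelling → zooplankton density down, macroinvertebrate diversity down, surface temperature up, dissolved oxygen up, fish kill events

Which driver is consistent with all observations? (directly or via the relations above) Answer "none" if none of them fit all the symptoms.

Testing each hypothesis:
(A) sediment plume from construction — fails on macroinvertebrate diversity down, surface temperature up (predicts surface temperature down, not surface temperature up)
(B) groundwater intrusion — dissolved oxygen down match; macroinvertebrate diversity down match; sediment load up miss; surface temperature up match; fish kill events match
(C) pathogen outbreak — dissolved oxygen down match; macroinvertebrate diversity down miss; sediment load up match; surface temperature up match; fish kill events match
(D) upstream dam release change — dissolved oxygen down miss; macroinvertebrate diversity down match; sediment load up match; surface temperature up match; fish kill events match
(E) shoreline development — does not account for surface temperature up
(F) nutrient upwelling — dissolved oxygen down miss; macroinvertebrate diversity down match; sediment load up miss; surface temperature up match; fish kill events match
Every candidate fails on at least one observation.

none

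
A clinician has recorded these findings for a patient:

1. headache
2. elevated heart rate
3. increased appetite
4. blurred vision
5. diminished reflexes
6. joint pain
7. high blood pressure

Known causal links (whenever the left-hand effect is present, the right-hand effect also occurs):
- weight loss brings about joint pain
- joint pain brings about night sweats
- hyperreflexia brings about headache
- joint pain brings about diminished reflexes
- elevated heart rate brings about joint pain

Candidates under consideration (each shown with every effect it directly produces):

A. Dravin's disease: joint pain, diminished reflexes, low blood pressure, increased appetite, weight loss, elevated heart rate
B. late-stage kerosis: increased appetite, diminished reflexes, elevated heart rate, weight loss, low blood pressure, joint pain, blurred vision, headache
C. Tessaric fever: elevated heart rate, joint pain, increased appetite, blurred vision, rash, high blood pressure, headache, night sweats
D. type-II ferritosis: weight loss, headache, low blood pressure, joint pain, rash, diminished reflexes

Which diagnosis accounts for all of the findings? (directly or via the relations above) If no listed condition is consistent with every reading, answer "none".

C

For each candidate, compare predicted effects to what was observed:
(A) Dravin's disease — fails on headache, blurred vision, high blood pressure (predicts low blood pressure, not high blood pressure)
(B) late-stage kerosis — headache +; elevated heart rate +; increased appetite +; blurred vision +; diminished reflexes +; joint pain +; high blood pressure -
(C) Tessaric fever — accounts for every observation (diminished reflexes through joint pain → diminished reflexes)
(D) type-II ferritosis — headache +; elevated heart rate -; increased appetite -; blurred vision -; diminished reflexes +; joint pain +; high blood pressure -
Only (C) is consistent with every observation.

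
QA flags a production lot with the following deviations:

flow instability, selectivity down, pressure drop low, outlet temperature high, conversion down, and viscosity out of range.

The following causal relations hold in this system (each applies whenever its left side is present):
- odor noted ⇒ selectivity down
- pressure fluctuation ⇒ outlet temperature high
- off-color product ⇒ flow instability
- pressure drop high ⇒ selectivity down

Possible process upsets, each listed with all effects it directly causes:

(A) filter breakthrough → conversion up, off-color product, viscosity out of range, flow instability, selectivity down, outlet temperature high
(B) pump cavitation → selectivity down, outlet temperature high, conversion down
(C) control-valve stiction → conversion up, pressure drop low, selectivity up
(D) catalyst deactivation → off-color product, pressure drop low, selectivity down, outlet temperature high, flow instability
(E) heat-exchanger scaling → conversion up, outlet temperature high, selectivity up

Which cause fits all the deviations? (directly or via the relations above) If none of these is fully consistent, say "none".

Checking each candidate against the observations:
(A) filter breakthrough — flow instability +; selectivity down +; pressure drop low -; outlet temperature high +; conversion down -; viscosity out of range +
(B) pump cavitation — does not account for flow instability, pressure drop low, viscosity out of range
(C) control-valve stiction — fails on flow instability, selectivity down, outlet temperature high, conversion down, viscosity out of range (predicts selectivity up, not selectivity down; predicts conversion up, not conversion down)
(D) catalyst deactivation — does not account for conversion down, viscosity out of range
(E) heat-exchanger scaling — fails on flow instability, selectivity down, pressure drop low, conversion down, viscosity out of range (predicts selectivity up, not selectivity down; predicts conversion up, not conversion down)
No candidate is consistent with all observations.

none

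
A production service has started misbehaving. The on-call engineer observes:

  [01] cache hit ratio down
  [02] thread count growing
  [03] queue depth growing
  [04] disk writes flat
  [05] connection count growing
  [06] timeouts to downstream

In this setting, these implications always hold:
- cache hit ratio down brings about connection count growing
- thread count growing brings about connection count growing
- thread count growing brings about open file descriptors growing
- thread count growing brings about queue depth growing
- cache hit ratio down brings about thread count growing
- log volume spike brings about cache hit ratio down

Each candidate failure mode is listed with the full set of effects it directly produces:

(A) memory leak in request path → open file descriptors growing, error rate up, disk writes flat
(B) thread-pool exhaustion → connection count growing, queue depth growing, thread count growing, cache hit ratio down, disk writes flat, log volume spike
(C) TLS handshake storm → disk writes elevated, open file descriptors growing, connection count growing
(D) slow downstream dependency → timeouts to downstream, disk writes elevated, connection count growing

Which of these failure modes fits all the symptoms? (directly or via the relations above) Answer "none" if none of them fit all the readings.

Testing each hypothesis:
(A) memory leak in request path — does not account for cache hit ratio down, thread count growing, queue depth growing, connection count growing, timeouts to downstream
(B) thread-pool exhaustion — does not account for timeouts to downstream
(C) TLS handshake storm — fails on cache hit ratio down, thread count growing, queue depth growing, disk writes flat, timeouts to downstream (predicts disk writes elevated, not disk writes flat)
(D) slow downstream dependency — cache hit ratio down ✗; thread count growing ✗; queue depth growing ✗; disk writes flat ✗; connection count growing ✓; timeouts to downstream ✓
Every candidate fails on at least one observation.

none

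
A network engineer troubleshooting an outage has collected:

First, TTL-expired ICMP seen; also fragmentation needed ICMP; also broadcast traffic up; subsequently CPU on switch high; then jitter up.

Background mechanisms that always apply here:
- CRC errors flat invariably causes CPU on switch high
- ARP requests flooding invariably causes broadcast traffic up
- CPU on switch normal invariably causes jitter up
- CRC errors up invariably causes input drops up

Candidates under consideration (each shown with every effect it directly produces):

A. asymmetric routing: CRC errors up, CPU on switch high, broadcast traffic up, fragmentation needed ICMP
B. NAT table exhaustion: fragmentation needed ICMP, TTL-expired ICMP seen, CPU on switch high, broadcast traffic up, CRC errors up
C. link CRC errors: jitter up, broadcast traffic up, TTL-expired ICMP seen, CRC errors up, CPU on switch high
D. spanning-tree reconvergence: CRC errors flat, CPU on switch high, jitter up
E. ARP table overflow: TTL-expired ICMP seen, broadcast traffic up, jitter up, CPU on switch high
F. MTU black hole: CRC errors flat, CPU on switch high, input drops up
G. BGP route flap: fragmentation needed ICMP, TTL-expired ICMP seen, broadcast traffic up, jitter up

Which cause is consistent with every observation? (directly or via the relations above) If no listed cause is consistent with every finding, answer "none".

none

Testing each hypothesis:
(A) asymmetric routing — TTL-expired ICMP seen NO; fragmentation needed ICMP yes; broadcast traffic up yes; CPU on switch high yes; jitter up NO
(B) NAT table exhaustion — TTL-expired ICMP seen yes; fragmentation needed ICMP yes; broadcast traffic up yes; CPU on switch high yes; jitter up NO
(C) link CRC errors — TTL-expired ICMP seen yes; fragmentation needed ICMP NO; broadcast traffic up yes; CPU on switch high yes; jitter up yes
(D) spanning-tree reconvergence — does not account for TTL-expired ICMP seen, fragmentation needed ICMP, broadcast traffic up
(E) ARP table overflow — TTL-expired ICMP seen yes; fragmentation needed ICMP NO; broadcast traffic up yes; CPU on switch high yes; jitter up yes
(F) MTU black hole — does not account for TTL-expired ICMP seen, fragmentation needed ICMP, broadcast traffic up, jitter up
(G) BGP route flap — does not account for CPU on switch high
None of the listed candidates fits everything.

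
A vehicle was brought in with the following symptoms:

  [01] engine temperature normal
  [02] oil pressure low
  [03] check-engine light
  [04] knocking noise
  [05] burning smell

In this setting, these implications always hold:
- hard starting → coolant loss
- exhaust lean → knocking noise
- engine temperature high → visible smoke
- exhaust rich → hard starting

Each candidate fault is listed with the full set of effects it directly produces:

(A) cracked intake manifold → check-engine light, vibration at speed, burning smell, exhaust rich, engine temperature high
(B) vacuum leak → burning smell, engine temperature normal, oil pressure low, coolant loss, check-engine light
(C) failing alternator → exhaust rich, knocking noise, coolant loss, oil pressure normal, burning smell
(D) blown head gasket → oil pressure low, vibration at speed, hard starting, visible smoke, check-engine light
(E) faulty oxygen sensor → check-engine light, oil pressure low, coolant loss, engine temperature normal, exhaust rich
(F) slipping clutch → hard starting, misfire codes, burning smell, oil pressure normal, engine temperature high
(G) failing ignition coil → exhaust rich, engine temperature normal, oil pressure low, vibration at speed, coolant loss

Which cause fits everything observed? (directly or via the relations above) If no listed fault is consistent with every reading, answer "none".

For each candidate, compare predicted effects to what was observed:
(A) cracked intake manifold — fails on engine temperature normal, oil pressure low, knocking noise (predicts engine temperature high, not engine temperature normal)
(B) vacuum leak — engine temperature normal +; oil pressure low +; check-engine light +; knocking noise -; burning smell +
(C) failing alternator — fails on engine temperature normal, oil pressure low, check-engine light (predicts oil pressure normal, not oil pressure low)
(D) blown head gasket — engine temperature normal -; oil pressure low +; check-engine light +; knocking noise -; burning smell -
(E) faulty oxygen sensor — does not account for knocking noise, burning smell
(F) slipping clutch — engine temperature normal -; oil pressure low -; check-engine light -; knocking noise -; burning smell +
(G) failing ignition coil — engine temperature normal +; oil pressure low +; check-engine light -; knocking noise -; burning smell -
Every candidate fails on at least one observation.

none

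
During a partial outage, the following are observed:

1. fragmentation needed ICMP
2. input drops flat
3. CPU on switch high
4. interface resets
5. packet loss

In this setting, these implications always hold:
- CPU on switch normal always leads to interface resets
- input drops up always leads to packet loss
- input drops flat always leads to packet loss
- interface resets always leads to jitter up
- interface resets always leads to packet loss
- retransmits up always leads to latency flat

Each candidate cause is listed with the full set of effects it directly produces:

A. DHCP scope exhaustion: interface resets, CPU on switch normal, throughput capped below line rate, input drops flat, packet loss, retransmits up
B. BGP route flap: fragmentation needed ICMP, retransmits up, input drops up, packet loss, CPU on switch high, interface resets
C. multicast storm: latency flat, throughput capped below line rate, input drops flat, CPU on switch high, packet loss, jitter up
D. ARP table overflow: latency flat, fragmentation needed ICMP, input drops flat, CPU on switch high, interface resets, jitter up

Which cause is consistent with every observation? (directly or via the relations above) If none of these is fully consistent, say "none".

For each candidate, compare predicted effects to what was observed:
(A) DHCP scope exhaustion — fails on fragmentation needed ICMP, CPU on switch high (predicts CPU on switch normal, not CPU on switch high)
(B) BGP route flap — fragmentation needed ICMP yes; input drops flat NO; CPU on switch high yes; interface resets yes; packet loss yes
(C) multicast storm — does not account for fragmentation needed ICMP, interface resets
(D) ARP table overflow — accounts for every observation (packet loss via interface resets → packet loss)
Only (D) is consistent with every observation.

D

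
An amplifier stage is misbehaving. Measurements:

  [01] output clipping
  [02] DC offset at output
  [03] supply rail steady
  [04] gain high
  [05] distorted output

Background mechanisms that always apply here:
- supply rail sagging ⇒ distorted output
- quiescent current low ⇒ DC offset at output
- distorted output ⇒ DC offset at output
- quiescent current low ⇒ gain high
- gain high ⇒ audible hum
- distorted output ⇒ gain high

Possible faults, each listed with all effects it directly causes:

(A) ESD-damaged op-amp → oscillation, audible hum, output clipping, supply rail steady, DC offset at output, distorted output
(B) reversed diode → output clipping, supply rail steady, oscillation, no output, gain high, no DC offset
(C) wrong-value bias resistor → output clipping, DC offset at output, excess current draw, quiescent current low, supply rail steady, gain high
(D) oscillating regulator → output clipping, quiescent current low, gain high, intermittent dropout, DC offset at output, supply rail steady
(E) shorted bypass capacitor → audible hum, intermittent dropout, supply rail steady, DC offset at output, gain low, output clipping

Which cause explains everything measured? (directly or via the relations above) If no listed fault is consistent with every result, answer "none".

Checking each candidate against the observations:
(A) ESD-damaged op-amp — output clipping +; DC offset at output +; supply rail steady +; gain high + (via distorted output → gain high); distorted output +
(B) reversed diode — output clipping +; DC offset at output -; supply rail steady +; gain high +; distorted output -
(C) wrong-value bias resistor — output clipping +; DC offset at output +; supply rail steady +; gain high +; distorted output -
(D) oscillating regulator — does not account for distorted output
(E) shorted bypass capacitor — output clipping +; DC offset at output +; supply rail steady +; gain high -; distorted output -
Only (A) is consistent with every observation.

A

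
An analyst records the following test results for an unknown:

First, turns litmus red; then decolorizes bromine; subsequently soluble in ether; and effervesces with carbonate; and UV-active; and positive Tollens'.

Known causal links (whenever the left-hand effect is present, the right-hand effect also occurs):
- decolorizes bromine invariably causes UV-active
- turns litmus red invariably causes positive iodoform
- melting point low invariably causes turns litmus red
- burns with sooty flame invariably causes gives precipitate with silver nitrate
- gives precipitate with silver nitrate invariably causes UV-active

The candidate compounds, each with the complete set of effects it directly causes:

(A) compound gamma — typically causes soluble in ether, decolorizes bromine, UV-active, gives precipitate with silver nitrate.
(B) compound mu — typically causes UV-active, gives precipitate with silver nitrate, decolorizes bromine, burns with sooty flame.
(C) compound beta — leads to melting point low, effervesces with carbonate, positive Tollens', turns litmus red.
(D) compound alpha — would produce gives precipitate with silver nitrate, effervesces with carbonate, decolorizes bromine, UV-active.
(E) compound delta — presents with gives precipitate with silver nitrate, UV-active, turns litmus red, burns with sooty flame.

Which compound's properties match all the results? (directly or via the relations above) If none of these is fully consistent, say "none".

Checking each candidate against the observations:
(A) compound gamma — does not account for turns litmus red, effervesces with carbonate, positive Tollens'
(B) compound mu — does not account for turns litmus red, soluble in ether, effervesces with carbonate, positive Tollens'
(C) compound beta — does not account for decolorizes bromine, soluble in ether, UV-active
(D) compound alpha — does not account for turns litmus red, soluble in ether, positive Tollens'
(E) compound delta — does not account for decolorizes bromine, soluble in ether, effervesces with carbonate, positive Tollens'
No candidate is consistent with all observations.

none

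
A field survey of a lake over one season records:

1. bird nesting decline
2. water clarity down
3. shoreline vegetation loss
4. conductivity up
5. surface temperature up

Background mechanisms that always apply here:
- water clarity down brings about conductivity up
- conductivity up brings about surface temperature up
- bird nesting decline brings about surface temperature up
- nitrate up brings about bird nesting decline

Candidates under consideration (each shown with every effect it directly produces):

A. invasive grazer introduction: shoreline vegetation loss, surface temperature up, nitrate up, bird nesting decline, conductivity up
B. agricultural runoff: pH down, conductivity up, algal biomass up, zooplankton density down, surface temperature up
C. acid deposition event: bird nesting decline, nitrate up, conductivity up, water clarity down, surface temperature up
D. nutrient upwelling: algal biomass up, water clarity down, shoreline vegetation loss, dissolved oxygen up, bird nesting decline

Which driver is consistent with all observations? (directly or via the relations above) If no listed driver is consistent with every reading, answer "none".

Per-candidate check:
(A) invasive grazer introduction — does not account for water clarity down
(B) agricultural runoff — does not account for bird nesting decline, water clarity down, shoreline vegetation loss
(C) acid deposition event — does not account for shoreline vegetation loss
(D) nutrient upwelling — accounts for every observation (conductivity up through water clarity down → conductivity up)
(D) is the only candidate with no mismatches.

D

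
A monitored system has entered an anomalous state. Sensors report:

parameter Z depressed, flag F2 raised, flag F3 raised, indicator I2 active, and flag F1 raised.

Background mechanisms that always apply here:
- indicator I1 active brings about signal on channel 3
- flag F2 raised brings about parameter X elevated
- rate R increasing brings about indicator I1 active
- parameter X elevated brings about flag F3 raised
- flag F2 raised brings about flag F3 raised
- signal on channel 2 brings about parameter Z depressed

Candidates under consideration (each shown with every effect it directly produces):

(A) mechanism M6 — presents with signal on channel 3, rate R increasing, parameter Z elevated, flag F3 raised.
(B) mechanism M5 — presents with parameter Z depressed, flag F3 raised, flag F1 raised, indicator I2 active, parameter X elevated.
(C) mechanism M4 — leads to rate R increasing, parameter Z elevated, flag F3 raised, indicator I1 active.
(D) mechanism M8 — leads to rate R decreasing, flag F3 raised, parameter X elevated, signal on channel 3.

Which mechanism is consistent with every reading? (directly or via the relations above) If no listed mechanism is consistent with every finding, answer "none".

Testing each hypothesis:
(A) mechanism M6 — parameter Z depressed miss; flag F2 raised miss; flag F3 raised match; indicator I2 active miss; flag F1 raised miss
(B) mechanism M5 — does not account for flag F2 raised
(C) mechanism M4 — fails on parameter Z depressed, flag F2 raised, indicator I2 active, flag F1 raised (predicts parameter Z elevated, not parameter Z depressed)
(D) mechanism M8 — does not account for parameter Z depressed, flag F2 raised, indicator I2 active, flag F1 raised
Every candidate fails on at least one observation.

none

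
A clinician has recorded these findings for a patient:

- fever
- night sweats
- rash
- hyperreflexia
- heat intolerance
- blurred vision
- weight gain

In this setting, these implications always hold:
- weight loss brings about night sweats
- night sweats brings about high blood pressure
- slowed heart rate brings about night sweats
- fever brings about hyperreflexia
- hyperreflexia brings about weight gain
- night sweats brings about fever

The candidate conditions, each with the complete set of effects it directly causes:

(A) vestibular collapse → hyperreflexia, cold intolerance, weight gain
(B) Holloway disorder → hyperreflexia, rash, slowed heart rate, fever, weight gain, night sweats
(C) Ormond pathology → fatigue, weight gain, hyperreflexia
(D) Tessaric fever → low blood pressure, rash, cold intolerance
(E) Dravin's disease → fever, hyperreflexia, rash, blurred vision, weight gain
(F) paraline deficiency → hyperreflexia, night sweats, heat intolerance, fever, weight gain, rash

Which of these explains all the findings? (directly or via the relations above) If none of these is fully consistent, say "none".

For each candidate, compare predicted effects to what was observed:
(A) vestibular collapse — fails on fever, night sweats, rash, heat intolerance, blurred vision (predicts cold intolerance, not heat intolerance)
(B) Holloway disorder — does not account for heat intolerance, blurred vision
(C) Ormond pathology — fever miss; night sweats miss; rash miss; hyperreflexia match; heat intolerance miss; blurred vision miss; weight gain match
(D) Tessaric fever — fails on fever, night sweats, hyperreflexia, heat intolerance, blurred vision, weight gain (predicts cold intolerance, not heat intolerance)
(E) Dravin's disease — does not account for night sweats, heat intolerance
(F) paraline deficiency — does not account for blurred vision
No candidate is consistent with all observations.

none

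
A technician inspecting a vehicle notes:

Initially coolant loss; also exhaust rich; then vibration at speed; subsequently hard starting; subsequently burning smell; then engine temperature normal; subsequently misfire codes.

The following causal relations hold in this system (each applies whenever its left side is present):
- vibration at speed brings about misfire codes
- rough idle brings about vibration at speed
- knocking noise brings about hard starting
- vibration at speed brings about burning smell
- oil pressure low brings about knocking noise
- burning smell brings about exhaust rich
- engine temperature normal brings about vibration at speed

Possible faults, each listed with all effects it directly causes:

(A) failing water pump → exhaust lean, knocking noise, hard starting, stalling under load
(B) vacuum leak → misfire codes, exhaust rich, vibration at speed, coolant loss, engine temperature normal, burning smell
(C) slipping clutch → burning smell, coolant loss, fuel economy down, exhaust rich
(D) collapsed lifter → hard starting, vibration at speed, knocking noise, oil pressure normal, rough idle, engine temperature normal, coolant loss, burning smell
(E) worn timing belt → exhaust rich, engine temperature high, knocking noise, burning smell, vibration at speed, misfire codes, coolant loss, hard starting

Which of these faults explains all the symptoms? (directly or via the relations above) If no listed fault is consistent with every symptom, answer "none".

D

Per-candidate check:
(A) failing water pump — fails on coolant loss, exhaust rich, vibration at speed, burning smell, engine temperature normal, misfire codes (predicts exhaust lean, not exhaust rich)
(B) vacuum leak — coolant loss match; exhaust rich match; vibration at speed match; hard starting miss; burning smell match; engine temperature normal match; misfire codes match
(C) slipping clutch — does not account for vibration at speed, hard starting, engine temperature normal, misfire codes
(D) collapsed lifter — coolant loss match; exhaust rich match (via burning smell → exhaust rich); vibration at speed match; hard starting match; burning smell match; engine temperature normal match; misfire codes match (via vibration at speed → misfire codes)
(E) worn timing belt — fails on engine temperature normal (predicts engine temperature high, not engine temperature normal)
(D) alone accounts for all the evidence.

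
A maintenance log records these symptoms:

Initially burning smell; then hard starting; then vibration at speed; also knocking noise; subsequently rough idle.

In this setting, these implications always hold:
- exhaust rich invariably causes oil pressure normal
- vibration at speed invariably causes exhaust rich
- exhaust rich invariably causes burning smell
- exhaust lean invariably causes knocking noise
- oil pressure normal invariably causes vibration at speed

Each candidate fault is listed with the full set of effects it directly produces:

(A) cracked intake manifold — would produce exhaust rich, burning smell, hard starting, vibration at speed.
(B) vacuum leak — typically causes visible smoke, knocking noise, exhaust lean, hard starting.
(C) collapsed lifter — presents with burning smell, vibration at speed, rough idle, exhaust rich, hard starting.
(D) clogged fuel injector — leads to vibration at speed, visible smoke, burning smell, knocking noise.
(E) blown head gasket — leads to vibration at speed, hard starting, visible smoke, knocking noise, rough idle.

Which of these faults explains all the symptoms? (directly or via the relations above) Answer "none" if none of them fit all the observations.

E

Checking each candidate against the observations:
(A) cracked intake manifold — burning smell +; hard starting +; vibration at speed +; knocking noise -; rough idle -
(B) vacuum leak — burning smell -; hard starting +; vibration at speed -; knocking noise +; rough idle -
(C) collapsed lifter — burning smell +; hard starting +; vibration at speed +; knocking noise -; rough idle +
(D) clogged fuel injector — does not account for hard starting, rough idle
(E) blown head gasket — burning smell + (by vibration at speed → exhaust rich → burning smell); hard starting +; vibration at speed +; knocking noise +; rough idle +
(E) is the only candidate with no mismatches.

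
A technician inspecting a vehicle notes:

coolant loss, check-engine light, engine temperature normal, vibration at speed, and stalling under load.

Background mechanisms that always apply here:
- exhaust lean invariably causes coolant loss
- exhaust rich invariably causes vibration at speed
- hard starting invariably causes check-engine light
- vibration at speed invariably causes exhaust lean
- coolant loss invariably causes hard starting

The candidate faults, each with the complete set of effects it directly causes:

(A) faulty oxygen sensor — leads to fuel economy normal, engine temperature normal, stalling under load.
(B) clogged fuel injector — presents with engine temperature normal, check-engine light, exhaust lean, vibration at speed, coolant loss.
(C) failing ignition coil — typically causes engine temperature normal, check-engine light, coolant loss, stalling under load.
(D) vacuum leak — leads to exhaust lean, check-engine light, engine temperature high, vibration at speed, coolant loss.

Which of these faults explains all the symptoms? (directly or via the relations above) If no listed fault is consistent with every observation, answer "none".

Testing each hypothesis:
(A) faulty oxygen sensor — coolant loss ✗; check-engine light ✗; engine temperature normal ✓; vibration at speed ✗; stalling under load ✓
(B) clogged fuel injector — coolant loss ✓; check-engine light ✓; engine temperature normal ✓; vibration at speed ✓; stalling under load ✗
(C) failing ignition coil — coolant loss ✓; check-engine light ✓; engine temperature normal ✓; vibration at speed ✗; stalling under load ✓
(D) vacuum leak — coolant loss ✓; check-engine light ✓; engine temperature normal ✗; vibration at speed ✓; stalling under load ✗
No candidate is consistent with all observations.

none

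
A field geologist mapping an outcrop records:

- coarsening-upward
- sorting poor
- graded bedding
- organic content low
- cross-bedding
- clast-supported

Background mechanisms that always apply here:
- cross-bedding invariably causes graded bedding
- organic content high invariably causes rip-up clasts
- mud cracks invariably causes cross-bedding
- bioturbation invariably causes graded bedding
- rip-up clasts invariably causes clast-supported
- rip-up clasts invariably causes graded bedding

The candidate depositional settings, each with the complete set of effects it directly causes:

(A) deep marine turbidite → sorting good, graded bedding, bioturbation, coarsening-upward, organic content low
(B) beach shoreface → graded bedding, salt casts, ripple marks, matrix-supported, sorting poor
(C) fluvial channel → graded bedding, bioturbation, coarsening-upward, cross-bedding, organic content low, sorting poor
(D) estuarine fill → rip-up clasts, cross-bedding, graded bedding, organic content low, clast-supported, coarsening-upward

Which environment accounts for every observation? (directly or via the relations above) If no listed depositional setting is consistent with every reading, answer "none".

For each candidate, compare predicted effects to what was observed:
(A) deep marine turbidite — fails on sorting poor, cross-bedding, clast-supported (predicts sorting good, not sorting poor)
(B) beach shoreface — fails on coarsening-upward, organic content low, cross-bedding, clast-supported (predicts matrix-supported, not clast-supported)
(C) fluvial channel — does not account for clast-supported
(D) estuarine fill — coarsening-upward ✓; sorting poor ✗; graded bedding ✓; organic content low ✓; cross-bedding ✓; clast-supported ✓
None of the listed candidates fits everything.

none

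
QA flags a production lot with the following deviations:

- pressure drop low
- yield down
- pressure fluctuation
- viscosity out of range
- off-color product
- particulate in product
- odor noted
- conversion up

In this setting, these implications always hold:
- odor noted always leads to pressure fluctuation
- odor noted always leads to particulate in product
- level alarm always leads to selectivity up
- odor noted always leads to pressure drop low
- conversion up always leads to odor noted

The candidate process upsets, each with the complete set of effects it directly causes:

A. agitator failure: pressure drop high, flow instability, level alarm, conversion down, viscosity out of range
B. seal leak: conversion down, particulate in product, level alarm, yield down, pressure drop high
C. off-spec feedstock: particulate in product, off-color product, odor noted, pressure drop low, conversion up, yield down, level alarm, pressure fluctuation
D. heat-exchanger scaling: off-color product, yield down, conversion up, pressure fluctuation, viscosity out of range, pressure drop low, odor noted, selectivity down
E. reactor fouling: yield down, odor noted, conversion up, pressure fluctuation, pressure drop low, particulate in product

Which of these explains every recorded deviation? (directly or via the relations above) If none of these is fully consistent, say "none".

D

Testing each hypothesis:
(A) agitator failure — pressure drop low miss; yield down miss; pressure fluctuation miss; viscosity out of range match; off-color product miss; particulate in product miss; odor noted miss; conversion up miss
(B) seal leak — pressure drop low miss; yield down match; pressure fluctuation miss; viscosity out of range miss; off-color product miss; particulate in product match; odor noted miss; conversion up miss
(C) off-spec feedstock — does not account for viscosity out of range
(D) heat-exchanger scaling — accounts for every observation (particulate in product through odor noted → particulate in product)
(E) reactor fouling — pressure drop low match; yield down match; pressure fluctuation match; viscosity out of range miss; off-color product miss; particulate in product match; odor noted match; conversion up match
Only (D) is consistent with every observation.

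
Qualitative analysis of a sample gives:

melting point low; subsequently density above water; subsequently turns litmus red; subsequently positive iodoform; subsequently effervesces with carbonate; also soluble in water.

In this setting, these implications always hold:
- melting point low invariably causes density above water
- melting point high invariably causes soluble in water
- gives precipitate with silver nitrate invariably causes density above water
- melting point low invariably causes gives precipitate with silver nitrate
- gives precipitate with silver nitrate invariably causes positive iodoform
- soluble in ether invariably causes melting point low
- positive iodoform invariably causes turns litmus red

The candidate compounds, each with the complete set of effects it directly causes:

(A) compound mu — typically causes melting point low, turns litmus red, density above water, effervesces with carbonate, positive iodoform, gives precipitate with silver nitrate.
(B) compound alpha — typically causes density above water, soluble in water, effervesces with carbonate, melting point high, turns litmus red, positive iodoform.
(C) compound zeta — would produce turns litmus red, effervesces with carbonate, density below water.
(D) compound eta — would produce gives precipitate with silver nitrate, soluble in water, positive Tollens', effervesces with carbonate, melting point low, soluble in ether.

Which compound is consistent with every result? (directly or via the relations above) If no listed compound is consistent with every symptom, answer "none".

Checking each candidate against the observations:
(A) compound mu — melting point low ✓; density above water ✓; turns litmus red ✓; positive iodoform ✓; effervesces with carbonate ✓; soluble in water ✗
(B) compound alpha — fails on melting point low (predicts melting point high, not melting point low)
(C) compound zeta — melting point low ✗; density above water ✗; turns litmus red ✓; positive iodoform ✗; effervesces with carbonate ✓; soluble in water ✗
(D) compound eta — melting point low ✓; density above water ✓ (through gives precipitate with silver nitrate → density above water); turns litmus red ✓ (through gives precipitate with silver nitrate → positive iodoform → turns litmus red); positive iodoform ✓ (through gives precipitate with silver nitrate → positive iodoform); effervesces with carbonate ✓; soluble in water ✓
Only (D) is consistent with every observation.

D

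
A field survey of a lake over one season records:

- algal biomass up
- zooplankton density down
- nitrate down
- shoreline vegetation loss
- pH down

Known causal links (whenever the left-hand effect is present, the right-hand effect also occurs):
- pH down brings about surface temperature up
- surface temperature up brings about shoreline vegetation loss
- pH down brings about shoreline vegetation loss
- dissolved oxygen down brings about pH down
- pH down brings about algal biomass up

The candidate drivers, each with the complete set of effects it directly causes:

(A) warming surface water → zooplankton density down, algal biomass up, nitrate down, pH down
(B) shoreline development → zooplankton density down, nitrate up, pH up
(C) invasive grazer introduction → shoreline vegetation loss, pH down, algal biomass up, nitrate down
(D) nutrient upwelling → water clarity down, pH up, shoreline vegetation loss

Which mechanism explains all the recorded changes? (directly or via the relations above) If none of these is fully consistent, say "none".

Testing each hypothesis:
(A) warming surface water — algal biomass up yes; zooplankton density down yes; nitrate down yes; shoreline vegetation loss yes (by pH down → shoreline vegetation loss); pH down yes
(B) shoreline development — algal biomass up NO; zooplankton density down yes; nitrate down NO; shoreline vegetation loss NO; pH down NO
(C) invasive grazer introduction — does not account for zooplankton density down
(D) nutrient upwelling — fails on algal biomass up, zooplankton density down, nitrate down, pH down (predicts pH up, not pH down)
(A) alone accounts for all the evidence.

A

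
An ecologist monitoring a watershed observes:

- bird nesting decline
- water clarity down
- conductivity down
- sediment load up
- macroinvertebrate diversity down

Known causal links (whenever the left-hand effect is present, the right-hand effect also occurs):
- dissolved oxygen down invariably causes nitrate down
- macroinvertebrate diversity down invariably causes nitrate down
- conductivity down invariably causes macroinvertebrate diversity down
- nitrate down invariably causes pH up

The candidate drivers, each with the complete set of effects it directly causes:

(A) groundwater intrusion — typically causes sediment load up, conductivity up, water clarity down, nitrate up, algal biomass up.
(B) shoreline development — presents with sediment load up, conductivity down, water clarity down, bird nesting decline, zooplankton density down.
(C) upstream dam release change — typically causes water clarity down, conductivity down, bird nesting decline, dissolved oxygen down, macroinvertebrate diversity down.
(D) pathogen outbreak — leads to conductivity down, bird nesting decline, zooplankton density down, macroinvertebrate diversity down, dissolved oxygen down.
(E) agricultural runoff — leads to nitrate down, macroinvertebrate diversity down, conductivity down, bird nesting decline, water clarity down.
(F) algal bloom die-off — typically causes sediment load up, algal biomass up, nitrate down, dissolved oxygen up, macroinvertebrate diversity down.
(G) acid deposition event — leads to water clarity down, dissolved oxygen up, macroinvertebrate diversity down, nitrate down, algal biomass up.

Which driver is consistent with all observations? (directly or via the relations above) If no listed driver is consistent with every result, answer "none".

B

Checking each candidate against the observations:
(A) groundwater intrusion — fails on bird nesting decline, conductivity down, macroinvertebrate diversity down (predicts conductivity up, not conductivity down)
(B) shoreline development — bird nesting decline match; water clarity down match; conductivity down match; sediment load up match; macroinvertebrate diversity down match (through conductivity down → macroinvertebrate diversity down)
(C) upstream dam release change — does not account for sediment load up
(D) pathogen outbreak — does not account for water clarity down, sediment load up
(E) agricultural runoff — does not account for sediment load up
(F) algal bloom die-off — bird nesting decline miss; water clarity down miss; conductivity down miss; sediment load up match; macroinvertebrate diversity down match
(G) acid deposition event — does not account for bird nesting decline, conductivity down, sediment load up
Only (B) is consistent with every observation.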